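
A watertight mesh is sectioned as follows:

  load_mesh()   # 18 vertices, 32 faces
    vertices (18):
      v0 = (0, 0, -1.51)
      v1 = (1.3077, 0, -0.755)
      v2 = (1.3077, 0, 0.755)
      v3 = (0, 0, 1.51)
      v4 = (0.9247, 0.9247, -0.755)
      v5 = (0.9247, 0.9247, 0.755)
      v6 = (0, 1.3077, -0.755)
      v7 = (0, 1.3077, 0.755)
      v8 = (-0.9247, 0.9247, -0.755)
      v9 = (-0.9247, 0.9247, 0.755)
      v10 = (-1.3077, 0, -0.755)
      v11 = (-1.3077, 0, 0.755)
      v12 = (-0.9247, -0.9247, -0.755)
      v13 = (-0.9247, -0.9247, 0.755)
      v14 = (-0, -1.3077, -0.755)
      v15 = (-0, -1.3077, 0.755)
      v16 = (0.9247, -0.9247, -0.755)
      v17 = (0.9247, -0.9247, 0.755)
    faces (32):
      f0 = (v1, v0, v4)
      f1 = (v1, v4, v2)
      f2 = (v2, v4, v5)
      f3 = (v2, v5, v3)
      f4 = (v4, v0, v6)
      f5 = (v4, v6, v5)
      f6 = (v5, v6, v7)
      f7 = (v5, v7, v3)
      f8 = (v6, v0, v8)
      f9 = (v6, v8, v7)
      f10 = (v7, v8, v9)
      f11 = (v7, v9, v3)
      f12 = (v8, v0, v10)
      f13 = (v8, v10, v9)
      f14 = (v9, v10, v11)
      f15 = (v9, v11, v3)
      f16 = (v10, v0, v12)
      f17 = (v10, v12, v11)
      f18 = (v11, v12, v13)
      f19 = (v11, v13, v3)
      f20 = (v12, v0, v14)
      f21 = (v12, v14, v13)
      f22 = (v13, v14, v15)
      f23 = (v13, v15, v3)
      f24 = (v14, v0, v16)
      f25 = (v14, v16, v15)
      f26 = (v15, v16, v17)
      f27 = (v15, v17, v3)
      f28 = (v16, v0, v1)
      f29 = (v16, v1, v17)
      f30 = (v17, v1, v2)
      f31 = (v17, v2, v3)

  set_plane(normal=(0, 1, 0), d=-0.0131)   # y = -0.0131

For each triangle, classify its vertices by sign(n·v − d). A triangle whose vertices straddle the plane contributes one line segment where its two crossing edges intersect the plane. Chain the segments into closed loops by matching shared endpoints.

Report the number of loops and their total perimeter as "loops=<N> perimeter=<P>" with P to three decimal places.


Straddling triangles (12 of 32):
  (v10,v0,v12) [++-] → (-0.0131, -0.0131, -1.4993)–(-1.30227, -0.0131, -0.755)  len=1.4886
  (v10,v12,v11) [+-+] → (-1.30227, -0.0131, -0.755)–(-1.30227, -0.0131, 0.733608)  len=1.4886
  (v11,v12,v13) [+--] → (-1.30227, -0.0131, 0.733608)–(-1.30227, -0.0131, 0.755)  len=0.0214
  (v11,v13,v3) [+-+] → (-1.30227, -0.0131, 0.755)–(-0.0131, -0.0131, 1.4993)  len=1.4886
  (v12,v0,v14) [-+-] → (-0.0131, -0.0131, -1.4993)–(0, -0.0131, -1.50244)  len=0.0135
  (v13,v15,v3) [--+] → (0, -0.0131, 1.50244)–(-0.0131, -0.0131, 1.4993)  len=0.0135
  (v14,v0,v16) [-+-] → (0, -0.0131, -1.50244)–(0.0131, -0.0131, -1.4993)  len=0.0135
  (v15,v17,v3) [--+] → (0.0131, -0.0131, 1.4993)–(0, -0.0131, 1.50244)  len=0.0135
  (v16,v0,v1) [-++] → (0.0131, -0.0131, -1.4993)–(1.30227, -0.0131, -0.755)  len=1.4886
  (v16,v1,v17) [-+-] → (1.30227, -0.0131, -0.755)–(1.30227, -0.0131, -0.733608)  len=0.0214
  (v17,v1,v2) [-++] → (1.30227, -0.0131, -0.733608)–(1.30227, -0.0131, 0.755)  len=1.4886
  (v17,v2,v3) [-++] → (1.30227, -0.0131, 0.755)–(0.0131, -0.0131, 1.4993)  len=1.4886

Chained into 1 loop(s):
  loop 1: 12 segments, perimeter = 9.0283
Total perimeter = 9.028

loops=1 perimeter=9.028


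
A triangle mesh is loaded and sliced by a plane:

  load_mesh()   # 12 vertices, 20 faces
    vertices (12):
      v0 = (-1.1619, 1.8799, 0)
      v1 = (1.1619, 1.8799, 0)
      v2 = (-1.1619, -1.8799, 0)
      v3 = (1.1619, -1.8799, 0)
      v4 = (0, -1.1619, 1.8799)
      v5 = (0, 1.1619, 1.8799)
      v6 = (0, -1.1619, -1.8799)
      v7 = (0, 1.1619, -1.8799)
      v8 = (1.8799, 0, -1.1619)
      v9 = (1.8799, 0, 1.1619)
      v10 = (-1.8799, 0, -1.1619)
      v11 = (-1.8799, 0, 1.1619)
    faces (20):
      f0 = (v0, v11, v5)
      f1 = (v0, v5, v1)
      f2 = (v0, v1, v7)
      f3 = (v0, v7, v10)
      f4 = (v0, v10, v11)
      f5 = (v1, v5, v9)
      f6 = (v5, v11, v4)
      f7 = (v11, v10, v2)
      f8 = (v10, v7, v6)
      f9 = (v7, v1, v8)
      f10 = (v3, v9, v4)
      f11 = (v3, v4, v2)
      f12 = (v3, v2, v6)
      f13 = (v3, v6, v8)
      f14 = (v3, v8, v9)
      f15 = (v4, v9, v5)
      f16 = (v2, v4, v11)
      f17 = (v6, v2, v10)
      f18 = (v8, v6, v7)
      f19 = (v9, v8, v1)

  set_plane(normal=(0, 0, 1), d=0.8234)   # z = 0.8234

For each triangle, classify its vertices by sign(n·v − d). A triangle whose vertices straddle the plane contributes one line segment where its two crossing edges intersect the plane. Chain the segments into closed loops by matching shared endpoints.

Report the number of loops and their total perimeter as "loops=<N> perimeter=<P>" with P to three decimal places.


Straddling triangles (10 of 20):
  (v0,v11,v5) [-++] → (-1.67072, 0.547677, 0.8234)–(-0.652985, 1.56541, 0.8234)  len=1.4393
  (v0,v5,v1) [-+-] → (-0.652985, 1.56541, 0.8234)–(0.652985, 1.56541, 0.8234)  len=1.3060
  (v0,v10,v11) [--+] → (-1.8799, 0, 0.8234)–(-1.67072, 0.547677, 0.8234)  len=0.5863
  (v1,v5,v9) [-++] → (0.652985, 1.56541, 0.8234)–(1.67072, 0.547677, 0.8234)  len=1.4393
  (v11,v10,v2) [+--] → (-1.8799, 0, 0.8234)–(-1.67072, -0.547677, 0.8234)  len=0.5863
  (v3,v9,v4) [-++] → (1.67072, -0.547677, 0.8234)–(0.652985, -1.56541, 0.8234)  len=1.4393
  (v3,v4,v2) [-+-] → (0.652985, -1.56541, 0.8234)–(-0.652985, -1.56541, 0.8234)  len=1.3060
  (v3,v8,v9) [--+] → (1.8799, 0, 0.8234)–(1.67072, -0.547677, 0.8234)  len=0.5863
  (v2,v4,v11) [-++] → (-0.652985, -1.56541, 0.8234)–(-1.67072, -0.547677, 0.8234)  len=1.4393
  (v9,v8,v1) [+--] → (1.8799, 0, 0.8234)–(1.67072, 0.547677, 0.8234)  len=0.5863

Chained into 1 loop(s):
  loop 1: 10 segments, perimeter = 10.7142
Total perimeter = 10.714

loops=1 perimeter=10.714


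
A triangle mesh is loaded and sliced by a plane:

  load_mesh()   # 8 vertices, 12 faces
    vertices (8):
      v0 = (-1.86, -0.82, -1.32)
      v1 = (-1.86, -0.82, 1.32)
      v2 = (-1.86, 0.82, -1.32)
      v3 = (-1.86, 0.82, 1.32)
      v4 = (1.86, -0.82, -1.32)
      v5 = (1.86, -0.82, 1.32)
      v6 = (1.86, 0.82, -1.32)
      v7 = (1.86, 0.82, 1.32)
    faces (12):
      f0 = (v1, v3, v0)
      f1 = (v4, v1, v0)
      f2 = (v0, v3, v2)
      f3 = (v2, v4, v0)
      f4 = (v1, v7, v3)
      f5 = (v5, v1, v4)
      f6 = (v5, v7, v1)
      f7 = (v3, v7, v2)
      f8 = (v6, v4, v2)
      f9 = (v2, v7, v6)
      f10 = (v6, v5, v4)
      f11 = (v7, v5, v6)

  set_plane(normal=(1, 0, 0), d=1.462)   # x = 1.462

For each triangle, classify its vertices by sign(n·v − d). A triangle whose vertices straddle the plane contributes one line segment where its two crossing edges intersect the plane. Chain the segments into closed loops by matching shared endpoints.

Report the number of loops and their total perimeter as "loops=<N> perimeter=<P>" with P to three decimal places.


Straddling triangles (8 of 12):
  (v4,v1,v0) [+--] → (1.462, -0.82, -1.03755)–(1.462, -0.82, -1.32)  len=0.2825
  (v2,v4,v0) [-+-] → (1.462, -0.644538, -1.32)–(1.462, -0.82, -1.32)  len=0.1755
  (v1,v7,v3) [-+-] → (1.462, 0.644538, 1.32)–(1.462, 0.82, 1.32)  len=0.1755
  (v5,v1,v4) [+-+] → (1.462, -0.82, 1.32)–(1.462, -0.82, -1.03755)  len=2.3575
  (v5,v7,v1) [++-] → (1.462, 0.644538, 1.32)–(1.462, -0.82, 1.32)  len=1.4645
  (v3,v7,v2) [-+-] → (1.462, 0.82, 1.32)–(1.462, 0.82, 1.03755)  len=0.2825
  (v6,v4,v2) [++-] → (1.462, -0.644538, -1.32)–(1.462, 0.82, -1.32)  len=1.4645
  (v2,v7,v6) [-++] → (1.462, 0.82, 1.03755)–(1.462, 0.82, -1.32)  len=2.3575

Chained into 1 loop(s):
  loop 1: 8 segments, perimeter = 8.5600
Total perimeter = 8.560

loops=1 perimeter=8.560


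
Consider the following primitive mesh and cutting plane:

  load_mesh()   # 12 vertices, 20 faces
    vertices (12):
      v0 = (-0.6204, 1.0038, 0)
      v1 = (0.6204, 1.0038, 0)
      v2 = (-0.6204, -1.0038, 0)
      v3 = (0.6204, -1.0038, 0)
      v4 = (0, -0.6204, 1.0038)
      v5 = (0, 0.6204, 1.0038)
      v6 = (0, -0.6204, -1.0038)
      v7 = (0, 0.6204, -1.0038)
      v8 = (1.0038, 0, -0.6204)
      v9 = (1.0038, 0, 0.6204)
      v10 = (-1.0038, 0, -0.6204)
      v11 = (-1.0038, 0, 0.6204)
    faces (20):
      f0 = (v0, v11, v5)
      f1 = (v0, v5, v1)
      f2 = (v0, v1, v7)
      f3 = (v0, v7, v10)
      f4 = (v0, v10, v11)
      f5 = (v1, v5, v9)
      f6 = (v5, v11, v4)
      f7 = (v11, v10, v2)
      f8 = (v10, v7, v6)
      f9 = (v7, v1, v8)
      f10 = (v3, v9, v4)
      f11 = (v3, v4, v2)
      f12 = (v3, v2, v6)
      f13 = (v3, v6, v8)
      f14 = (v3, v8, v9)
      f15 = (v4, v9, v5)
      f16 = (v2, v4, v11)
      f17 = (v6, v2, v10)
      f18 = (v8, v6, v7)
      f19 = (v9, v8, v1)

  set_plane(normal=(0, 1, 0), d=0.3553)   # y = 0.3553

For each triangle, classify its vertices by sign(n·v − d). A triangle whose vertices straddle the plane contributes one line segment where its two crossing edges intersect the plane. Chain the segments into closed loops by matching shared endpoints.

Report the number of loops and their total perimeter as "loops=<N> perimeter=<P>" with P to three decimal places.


loops=1 perimeter=5.924

Straddling triangles (10 of 20):
  (v0,v11,v5) [+-+] → (-0.868094, 0.3553, 0.400806)–(-0.428929, 0.3553, 0.839971)  len=0.6211
  (v0,v7,v10) [++-] → (-0.428929, 0.3553, -0.839971)–(-0.868094, 0.3553, -0.400806)  len=0.6211
  (v0,v10,v11) [+--] → (-0.868094, 0.3553, -0.400806)–(-0.868094, 0.3553, 0.400806)  len=0.8016
  (v1,v5,v9) [++-] → (0.428929, 0.3553, 0.839971)–(0.868094, 0.3553, 0.400806)  len=0.6211
  (v5,v11,v4) [+--] → (-0.428929, 0.3553, 0.839971)–(0, 0.3553, 1.0038)  len=0.4592
  (v10,v7,v6) [-+-] → (-0.428929, 0.3553, -0.839971)–(0, 0.3553, -1.0038)  len=0.4592
  (v7,v1,v8) [++-] → (0.868094, 0.3553, -0.400806)–(0.428929, 0.3553, -0.839971)  len=0.6211
  (v4,v9,v5) [--+] → (0.428929, 0.3553, 0.839971)–(0, 0.3553, 1.0038)  len=0.4592
  (v8,v6,v7) [--+] → (0, 0.3553, -1.0038)–(0.428929, 0.3553, -0.839971)  len=0.4592
  (v9,v8,v1) [--+] → (0.868094, 0.3553, -0.400806)–(0.868094, 0.3553, 0.400806)  len=0.8016

Chained into 1 loop(s):
  loop 1: 10 segments, perimeter = 5.9241
Total perimeter = 5.924


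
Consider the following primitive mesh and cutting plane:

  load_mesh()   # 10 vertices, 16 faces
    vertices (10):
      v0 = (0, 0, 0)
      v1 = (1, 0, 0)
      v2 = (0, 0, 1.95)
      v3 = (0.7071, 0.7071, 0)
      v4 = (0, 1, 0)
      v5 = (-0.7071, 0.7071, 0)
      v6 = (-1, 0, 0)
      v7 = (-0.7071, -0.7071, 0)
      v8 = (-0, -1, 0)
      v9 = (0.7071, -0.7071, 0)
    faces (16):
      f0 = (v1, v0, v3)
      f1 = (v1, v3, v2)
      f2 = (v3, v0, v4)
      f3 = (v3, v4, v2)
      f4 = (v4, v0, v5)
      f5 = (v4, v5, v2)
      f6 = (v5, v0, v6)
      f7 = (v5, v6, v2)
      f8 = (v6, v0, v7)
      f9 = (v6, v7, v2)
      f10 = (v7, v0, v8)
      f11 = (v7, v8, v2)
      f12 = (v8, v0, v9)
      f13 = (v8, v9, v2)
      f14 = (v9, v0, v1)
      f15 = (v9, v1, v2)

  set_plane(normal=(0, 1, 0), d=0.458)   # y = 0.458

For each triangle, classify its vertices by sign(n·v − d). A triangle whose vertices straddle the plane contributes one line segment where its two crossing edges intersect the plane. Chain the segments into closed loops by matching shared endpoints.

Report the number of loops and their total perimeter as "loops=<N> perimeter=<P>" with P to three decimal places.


loops=1 perimeter=4.342

Straddling triangles (8 of 16):
  (v1,v0,v3) [--+] → (0.458, 0.458, 0)–(0.810284, 0.458, 0)  len=0.3523
  (v1,v3,v2) [-+-] → (0.810284, 0.458, 0)–(0.458, 0.458, 0.686954)  len=0.7720
  (v3,v0,v4) [+-+] → (0.458, 0.458, 0)–(0, 0.458, 0)  len=0.4580
  (v3,v4,v2) [++-] → (0, 0.458, 1.0569)–(0.458, 0.458, 0.686954)  len=0.5887
  (v4,v0,v5) [+-+] → (0, 0.458, 0)–(-0.458, 0.458, 0)  len=0.4580
  (v4,v5,v2) [++-] → (-0.458, 0.458, 0.686954)–(0, 0.458, 1.0569)  len=0.5887
  (v5,v0,v6) [+--] → (-0.458, 0.458, 0)–(-0.810284, 0.458, 0)  len=0.3523
  (v5,v6,v2) [+--] → (-0.810284, 0.458, 0)–(-0.458, 0.458, 0.686954)  len=0.7720

Chained into 1 loop(s):
  loop 1: 8 segments, perimeter = 4.3421
Total perimeter = 4.342


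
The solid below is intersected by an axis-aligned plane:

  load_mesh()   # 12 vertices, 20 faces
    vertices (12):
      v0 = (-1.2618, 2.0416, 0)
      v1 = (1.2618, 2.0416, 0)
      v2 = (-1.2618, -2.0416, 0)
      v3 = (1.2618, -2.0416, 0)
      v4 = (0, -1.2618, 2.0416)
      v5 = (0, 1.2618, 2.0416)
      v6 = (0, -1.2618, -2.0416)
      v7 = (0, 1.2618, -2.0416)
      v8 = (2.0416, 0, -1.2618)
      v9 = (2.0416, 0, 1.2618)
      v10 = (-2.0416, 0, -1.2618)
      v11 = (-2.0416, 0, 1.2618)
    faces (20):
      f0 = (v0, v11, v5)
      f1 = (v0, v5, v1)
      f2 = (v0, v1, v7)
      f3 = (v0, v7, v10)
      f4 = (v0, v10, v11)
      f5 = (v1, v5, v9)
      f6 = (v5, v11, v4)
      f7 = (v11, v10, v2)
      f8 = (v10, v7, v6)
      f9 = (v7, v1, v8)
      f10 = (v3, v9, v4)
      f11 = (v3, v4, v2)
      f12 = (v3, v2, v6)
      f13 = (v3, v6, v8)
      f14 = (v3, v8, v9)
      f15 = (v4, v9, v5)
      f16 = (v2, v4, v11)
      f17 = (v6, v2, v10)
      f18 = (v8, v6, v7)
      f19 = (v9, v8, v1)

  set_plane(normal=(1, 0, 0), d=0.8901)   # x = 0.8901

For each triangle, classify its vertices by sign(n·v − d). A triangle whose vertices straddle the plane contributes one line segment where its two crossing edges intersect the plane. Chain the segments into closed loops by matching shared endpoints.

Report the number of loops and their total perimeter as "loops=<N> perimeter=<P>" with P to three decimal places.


Straddling triangles (10 of 20):
  (v0,v5,v1) [--+] → (0.8901, 1.81189, 0.601413)–(0.8901, 2.0416, 0)  len=0.6438
  (v0,v1,v7) [-+-] → (0.8901, 2.0416, 0)–(0.8901, 1.81189, -0.601413)  len=0.6438
  (v1,v5,v9) [+-+] → (0.8901, 1.81189, 0.601413)–(0.8901, 0.711678, 1.70162)  len=1.5559
  (v7,v1,v8) [-++] → (0.8901, 1.81189, -0.601413)–(0.8901, 0.711678, -1.70162)  len=1.5559
  (v3,v9,v4) [++-] → (0.8901, -0.711678, 1.70162)–(0.8901, -1.81189, 0.601413)  len=1.5559
  (v3,v4,v2) [+--] → (0.8901, -1.81189, 0.601413)–(0.8901, -2.0416, 0)  len=0.6438
  (v3,v2,v6) [+--] → (0.8901, -2.0416, 0)–(0.8901, -1.81189, -0.601413)  len=0.6438
  (v3,v6,v8) [+-+] → (0.8901, -1.81189, -0.601413)–(0.8901, -0.711678, -1.70162)  len=1.5559
  (v4,v9,v5) [-+-] → (0.8901, -0.711678, 1.70162)–(0.8901, 0.711678, 1.70162)  len=1.4234
  (v8,v6,v7) [+--] → (0.8901, -0.711678, -1.70162)–(0.8901, 0.711678, -1.70162)  len=1.4234

Chained into 1 loop(s):
  loop 1: 10 segments, perimeter = 11.6456
Total perimeter = 11.646

loops=1 perimeter=11.646


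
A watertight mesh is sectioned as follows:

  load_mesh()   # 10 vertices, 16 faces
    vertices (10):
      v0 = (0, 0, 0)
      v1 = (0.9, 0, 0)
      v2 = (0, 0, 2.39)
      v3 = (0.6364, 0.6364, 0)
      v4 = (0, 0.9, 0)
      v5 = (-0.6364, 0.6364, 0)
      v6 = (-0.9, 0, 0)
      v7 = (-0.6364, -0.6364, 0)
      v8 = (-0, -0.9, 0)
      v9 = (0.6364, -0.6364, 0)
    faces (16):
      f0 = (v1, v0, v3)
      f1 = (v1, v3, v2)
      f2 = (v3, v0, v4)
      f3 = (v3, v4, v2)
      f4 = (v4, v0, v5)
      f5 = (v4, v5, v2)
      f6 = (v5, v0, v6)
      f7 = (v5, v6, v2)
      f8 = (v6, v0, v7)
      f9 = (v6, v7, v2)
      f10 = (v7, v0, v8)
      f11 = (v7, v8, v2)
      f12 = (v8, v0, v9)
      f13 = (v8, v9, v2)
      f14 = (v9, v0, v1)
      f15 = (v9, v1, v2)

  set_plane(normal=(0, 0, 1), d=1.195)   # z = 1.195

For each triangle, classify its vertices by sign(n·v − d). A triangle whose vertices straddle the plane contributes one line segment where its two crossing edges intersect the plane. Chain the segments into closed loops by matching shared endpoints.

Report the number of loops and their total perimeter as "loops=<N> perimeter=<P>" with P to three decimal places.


Straddling triangles (8 of 16):
  (v1,v3,v2) [--+] → (0.3182, 0.3182, 1.195)–(0.45, 0, 1.195)  len=0.3444
  (v3,v4,v2) [--+] → (0, 0.45, 1.195)–(0.3182, 0.3182, 1.195)  len=0.3444
  (v4,v5,v2) [--+] → (-0.3182, 0.3182, 1.195)–(0, 0.45, 1.195)  len=0.3444
  (v5,v6,v2) [--+] → (-0.45, 0, 1.195)–(-0.3182, 0.3182, 1.195)  len=0.3444
  (v6,v7,v2) [--+] → (-0.3182, -0.3182, 1.195)–(-0.45, 0, 1.195)  len=0.3444
  (v7,v8,v2) [--+] → (0, -0.45, 1.195)–(-0.3182, -0.3182, 1.195)  len=0.3444
  (v8,v9,v2) [--+] → (0.3182, -0.3182, 1.195)–(0, -0.45, 1.195)  len=0.3444
  (v9,v1,v2) [--+] → (0.45, 0, 1.195)–(0.3182, -0.3182, 1.195)  len=0.3444

Chained into 1 loop(s):
  loop 1: 8 segments, perimeter = 2.7553
Total perimeter = 2.755

loops=1 perimeter=2.755


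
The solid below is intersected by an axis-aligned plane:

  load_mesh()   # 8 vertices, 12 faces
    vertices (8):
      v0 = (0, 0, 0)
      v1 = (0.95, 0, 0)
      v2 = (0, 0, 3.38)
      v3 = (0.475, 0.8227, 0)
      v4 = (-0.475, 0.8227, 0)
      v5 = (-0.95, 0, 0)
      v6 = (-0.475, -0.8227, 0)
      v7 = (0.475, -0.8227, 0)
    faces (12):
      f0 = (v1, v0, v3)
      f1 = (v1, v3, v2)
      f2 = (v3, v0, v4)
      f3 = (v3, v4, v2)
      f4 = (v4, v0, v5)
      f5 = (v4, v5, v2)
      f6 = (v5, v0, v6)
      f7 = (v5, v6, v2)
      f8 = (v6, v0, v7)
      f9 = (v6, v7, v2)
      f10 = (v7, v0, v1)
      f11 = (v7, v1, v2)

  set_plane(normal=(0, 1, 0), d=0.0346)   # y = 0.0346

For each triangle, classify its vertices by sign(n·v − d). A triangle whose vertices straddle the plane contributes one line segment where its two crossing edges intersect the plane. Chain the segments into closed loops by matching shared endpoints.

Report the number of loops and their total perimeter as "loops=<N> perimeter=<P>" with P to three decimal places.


Straddling triangles (6 of 12):
  (v1,v0,v3) [--+] → (0.0199769, 0.0346, 0)–(0.930023, 0.0346, 0)  len=0.9100
  (v1,v3,v2) [-+-] → (0.930023, 0.0346, 0)–(0.0199769, 0.0346, 3.23785)  len=3.3633
  (v3,v0,v4) [+-+] → (0.0199769, 0.0346, 0)–(-0.0199769, 0.0346, 0)  len=0.0400
  (v3,v4,v2) [++-] → (-0.0199769, 0.0346, 3.23785)–(0.0199769, 0.0346, 3.23785)  len=0.0400
  (v4,v0,v5) [+--] → (-0.0199769, 0.0346, 0)–(-0.930023, 0.0346, 0)  len=0.9100
  (v4,v5,v2) [+--] → (-0.930023, 0.0346, 0)–(-0.0199769, 0.0346, 3.23785)  len=3.3633

Chained into 1 loop(s):
  loop 1: 6 segments, perimeter = 8.6266
Total perimeter = 8.627

loops=1 perimeter=8.627


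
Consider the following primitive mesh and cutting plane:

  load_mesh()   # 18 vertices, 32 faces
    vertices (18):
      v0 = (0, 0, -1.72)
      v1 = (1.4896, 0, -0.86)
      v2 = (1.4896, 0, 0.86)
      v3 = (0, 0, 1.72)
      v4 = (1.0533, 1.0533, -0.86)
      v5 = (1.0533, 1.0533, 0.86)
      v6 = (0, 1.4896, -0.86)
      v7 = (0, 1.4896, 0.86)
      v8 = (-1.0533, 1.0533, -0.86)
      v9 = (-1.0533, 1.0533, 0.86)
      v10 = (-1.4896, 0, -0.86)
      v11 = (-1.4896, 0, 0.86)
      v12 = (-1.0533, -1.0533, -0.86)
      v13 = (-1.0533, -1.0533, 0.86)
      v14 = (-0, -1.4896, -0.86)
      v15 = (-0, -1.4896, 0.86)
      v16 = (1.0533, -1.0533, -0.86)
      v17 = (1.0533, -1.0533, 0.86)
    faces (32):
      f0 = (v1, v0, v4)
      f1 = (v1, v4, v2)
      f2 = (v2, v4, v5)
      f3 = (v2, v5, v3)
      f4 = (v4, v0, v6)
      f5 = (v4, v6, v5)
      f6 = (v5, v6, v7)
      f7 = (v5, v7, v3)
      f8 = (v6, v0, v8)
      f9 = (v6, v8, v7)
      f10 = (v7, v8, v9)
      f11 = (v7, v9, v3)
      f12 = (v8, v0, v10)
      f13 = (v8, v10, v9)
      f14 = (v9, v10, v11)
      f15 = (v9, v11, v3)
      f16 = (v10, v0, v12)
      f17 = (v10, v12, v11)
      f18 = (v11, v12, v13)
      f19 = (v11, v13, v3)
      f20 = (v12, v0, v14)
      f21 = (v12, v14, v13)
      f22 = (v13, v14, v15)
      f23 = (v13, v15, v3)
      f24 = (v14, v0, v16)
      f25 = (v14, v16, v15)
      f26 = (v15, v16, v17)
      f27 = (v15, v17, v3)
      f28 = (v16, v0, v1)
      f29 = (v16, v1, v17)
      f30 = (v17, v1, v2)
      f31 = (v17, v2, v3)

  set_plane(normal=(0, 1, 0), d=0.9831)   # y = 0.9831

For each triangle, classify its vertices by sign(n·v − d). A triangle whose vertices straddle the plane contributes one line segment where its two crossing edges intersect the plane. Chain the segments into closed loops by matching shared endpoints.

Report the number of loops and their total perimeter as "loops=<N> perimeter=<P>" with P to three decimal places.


loops=1 perimeter=7.942

Straddling triangles (12 of 32):
  (v1,v0,v4) [--+] → (0.9831, 0.9831, -0.917317)–(1.08238, 0.9831, -0.86)  len=0.1146
  (v1,v4,v2) [-+-] → (1.08238, 0.9831, -0.86)–(1.08238, 0.9831, -0.745366)  len=0.1146
  (v2,v4,v5) [-++] → (1.08238, 0.9831, -0.745366)–(1.08238, 0.9831, 0.86)  len=1.6054
  (v2,v5,v3) [-+-] → (1.08238, 0.9831, 0.86)–(0.9831, 0.9831, 0.917317)  len=0.1146
  (v4,v0,v6) [+-+] → (0.9831, 0.9831, -0.917317)–(0, 0.9831, -1.15242)  len=1.0108
  (v5,v7,v3) [++-] → (0, 0.9831, 1.15242)–(0.9831, 0.9831, 0.917317)  len=1.0108
  (v6,v0,v8) [+-+] → (0, 0.9831, -1.15242)–(-0.9831, 0.9831, -0.917317)  len=1.0108
  (v7,v9,v3) [++-] → (-0.9831, 0.9831, 0.917317)–(0, 0.9831, 1.15242)  len=1.0108
  (v8,v0,v10) [+--] → (-0.9831, 0.9831, -0.917317)–(-1.08238, 0.9831, -0.86)  len=0.1146
  (v8,v10,v9) [+-+] → (-1.08238, 0.9831, -0.86)–(-1.08238, 0.9831, 0.745366)  len=1.6054
  (v9,v10,v11) [+--] → (-1.08238, 0.9831, 0.745366)–(-1.08238, 0.9831, 0.86)  len=0.1146
  (v9,v11,v3) [+--] → (-1.08238, 0.9831, 0.86)–(-0.9831, 0.9831, 0.917317)  len=0.1146

Chained into 1 loop(s):
  loop 1: 12 segments, perimeter = 7.9418
Total perimeter = 7.942


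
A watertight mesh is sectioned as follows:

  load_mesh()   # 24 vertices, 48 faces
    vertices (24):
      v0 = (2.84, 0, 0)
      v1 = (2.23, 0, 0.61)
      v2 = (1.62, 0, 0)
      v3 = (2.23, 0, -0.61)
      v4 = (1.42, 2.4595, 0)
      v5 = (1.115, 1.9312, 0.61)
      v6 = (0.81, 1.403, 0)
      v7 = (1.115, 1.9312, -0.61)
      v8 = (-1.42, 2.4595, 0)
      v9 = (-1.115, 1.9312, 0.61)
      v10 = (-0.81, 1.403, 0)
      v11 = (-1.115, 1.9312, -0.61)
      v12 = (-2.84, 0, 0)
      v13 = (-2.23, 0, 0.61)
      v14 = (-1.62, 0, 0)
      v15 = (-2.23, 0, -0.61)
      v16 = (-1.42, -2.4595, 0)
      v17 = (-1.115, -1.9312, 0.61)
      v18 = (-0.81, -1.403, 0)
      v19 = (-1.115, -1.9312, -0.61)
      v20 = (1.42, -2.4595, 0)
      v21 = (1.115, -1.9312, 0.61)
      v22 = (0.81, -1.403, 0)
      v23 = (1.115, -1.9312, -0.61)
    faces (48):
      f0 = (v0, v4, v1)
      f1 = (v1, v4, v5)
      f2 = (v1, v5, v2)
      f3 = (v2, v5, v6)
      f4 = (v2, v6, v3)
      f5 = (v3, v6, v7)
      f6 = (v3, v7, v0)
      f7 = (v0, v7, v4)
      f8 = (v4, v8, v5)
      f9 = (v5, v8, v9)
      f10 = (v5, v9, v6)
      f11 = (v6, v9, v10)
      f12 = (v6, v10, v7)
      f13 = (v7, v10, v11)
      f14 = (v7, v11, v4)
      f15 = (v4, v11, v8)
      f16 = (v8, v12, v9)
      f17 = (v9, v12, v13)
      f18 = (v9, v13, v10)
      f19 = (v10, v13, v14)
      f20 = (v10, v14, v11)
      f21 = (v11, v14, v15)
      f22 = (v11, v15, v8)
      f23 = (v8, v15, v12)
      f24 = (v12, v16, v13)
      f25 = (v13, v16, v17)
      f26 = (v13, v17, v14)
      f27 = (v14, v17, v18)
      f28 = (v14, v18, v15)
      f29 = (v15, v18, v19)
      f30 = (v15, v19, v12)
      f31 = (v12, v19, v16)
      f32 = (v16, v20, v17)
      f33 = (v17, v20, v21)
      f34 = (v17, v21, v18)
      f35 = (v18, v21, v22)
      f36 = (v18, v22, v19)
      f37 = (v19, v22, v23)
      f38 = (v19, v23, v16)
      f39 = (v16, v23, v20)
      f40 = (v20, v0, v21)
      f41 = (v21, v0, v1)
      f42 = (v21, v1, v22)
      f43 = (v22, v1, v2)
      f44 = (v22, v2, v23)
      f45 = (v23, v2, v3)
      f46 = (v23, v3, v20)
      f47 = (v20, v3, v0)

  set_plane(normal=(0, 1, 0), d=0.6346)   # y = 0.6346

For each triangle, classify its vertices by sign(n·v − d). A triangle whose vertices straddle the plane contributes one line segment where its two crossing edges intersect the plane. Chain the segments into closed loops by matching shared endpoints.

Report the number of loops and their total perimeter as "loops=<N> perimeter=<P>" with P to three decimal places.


Straddling triangles (16 of 48):
  (v0,v4,v1) [-+-] → (2.47361, 0.6346, 0)–(2.021, 0.6346, 0.452608)  len=0.6401
  (v1,v4,v5) [-++] → (2.021, 0.6346, 0.452608)–(1.86361, 0.6346, 0.61)  len=0.2226
  (v1,v5,v2) [-+-] → (1.86361, 0.6346, 0.61)–(1.45405, 0.6346, 0.200448)  len=0.5792
  (v2,v5,v6) [-++] → (1.45405, 0.6346, 0.200448)–(1.25362, 0.6346, 0)  len=0.2835
  (v2,v6,v3) [-+-] → (1.25362, 0.6346, 0)–(1.58771, 0.6346, -0.334087)  len=0.4725
  (v3,v6,v7) [-++] → (1.58771, 0.6346, -0.334087)–(1.86361, 0.6346, -0.61)  len=0.3902
  (v3,v7,v0) [-+-] → (1.86361, 0.6346, -0.61)–(2.27316, 0.6346, -0.200448)  len=0.5792
  (v0,v7,v4) [-++] → (2.27316, 0.6346, -0.200448)–(2.47361, 0.6346, 0)  len=0.2835
  (v8,v12,v9) [+-+] → (-2.47361, 0.6346, 0)–(-2.27316, 0.6346, 0.200448)  len=0.2835
  (v9,v12,v13) [+--] → (-2.27316, 0.6346, 0.200448)–(-1.86361, 0.6346, 0.61)  len=0.5792
  (v9,v13,v10) [+-+] → (-1.86361, 0.6346, 0.61)–(-1.58771, 0.6346, 0.334087)  len=0.3902
  (v10,v13,v14) [+--] → (-1.58771, 0.6346, 0.334087)–(-1.25362, 0.6346, 0)  len=0.4725
  (v10,v14,v11) [+-+] → (-1.25362, 0.6346, 0)–(-1.45405, 0.6346, -0.200448)  len=0.2835
  (v11,v14,v15) [+--] → (-1.45405, 0.6346, -0.200448)–(-1.86361, 0.6346, -0.61)  len=0.5792
  (v11,v15,v8) [+-+] → (-1.86361, 0.6346, -0.61)–(-2.021, 0.6346, -0.452608)  len=0.2226
  (v8,v15,v12) [+--] → (-2.021, 0.6346, -0.452608)–(-2.47361, 0.6346, 0)  len=0.6401

Chained into 2 loop(s):
  loop 1: 8 segments, perimeter = 3.4507
  loop 2: 8 segments, perimeter = 3.4507
Total perimeter = 6.901

loops=2 perimeter=6.901


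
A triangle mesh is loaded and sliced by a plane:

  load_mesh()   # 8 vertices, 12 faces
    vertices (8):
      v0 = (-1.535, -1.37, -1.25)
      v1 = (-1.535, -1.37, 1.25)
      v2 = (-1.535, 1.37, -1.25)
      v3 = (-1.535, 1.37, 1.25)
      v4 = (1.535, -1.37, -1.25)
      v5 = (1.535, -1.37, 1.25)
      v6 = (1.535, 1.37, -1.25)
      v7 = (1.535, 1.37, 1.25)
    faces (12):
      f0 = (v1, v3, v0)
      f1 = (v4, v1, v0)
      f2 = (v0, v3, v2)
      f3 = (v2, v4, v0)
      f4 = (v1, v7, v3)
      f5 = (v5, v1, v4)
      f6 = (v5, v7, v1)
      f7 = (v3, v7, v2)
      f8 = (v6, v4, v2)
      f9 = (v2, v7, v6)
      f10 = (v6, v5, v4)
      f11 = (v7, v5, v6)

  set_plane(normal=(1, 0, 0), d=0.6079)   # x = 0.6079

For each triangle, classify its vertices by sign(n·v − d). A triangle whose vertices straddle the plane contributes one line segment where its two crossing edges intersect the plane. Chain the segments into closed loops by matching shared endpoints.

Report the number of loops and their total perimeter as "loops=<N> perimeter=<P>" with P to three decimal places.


loops=1 perimeter=10.480

Straddling triangles (8 of 12):
  (v4,v1,v0) [+--] → (0.6079, -1.37, -0.495033)–(0.6079, -1.37, -1.25)  len=0.7550
  (v2,v4,v0) [-+-] → (0.6079, -0.542556, -1.25)–(0.6079, -1.37, -1.25)  len=0.8274
  (v1,v7,v3) [-+-] → (0.6079, 0.542556, 1.25)–(0.6079, 1.37, 1.25)  len=0.8274
  (v5,v1,v4) [+-+] → (0.6079, -1.37, 1.25)–(0.6079, -1.37, -0.495033)  len=1.7450
  (v5,v7,v1) [++-] → (0.6079, 0.542556, 1.25)–(0.6079, -1.37, 1.25)  len=1.9126
  (v3,v7,v2) [-+-] → (0.6079, 1.37, 1.25)–(0.6079, 1.37, 0.495033)  len=0.7550
  (v6,v4,v2) [++-] → (0.6079, -0.542556, -1.25)–(0.6079, 1.37, -1.25)  len=1.9126
  (v2,v7,v6) [-++] → (0.6079, 1.37, 0.495033)–(0.6079, 1.37, -1.25)  len=1.7450

Chained into 1 loop(s):
  loop 1: 8 segments, perimeter = 10.4800
Total perimeter = 10.480


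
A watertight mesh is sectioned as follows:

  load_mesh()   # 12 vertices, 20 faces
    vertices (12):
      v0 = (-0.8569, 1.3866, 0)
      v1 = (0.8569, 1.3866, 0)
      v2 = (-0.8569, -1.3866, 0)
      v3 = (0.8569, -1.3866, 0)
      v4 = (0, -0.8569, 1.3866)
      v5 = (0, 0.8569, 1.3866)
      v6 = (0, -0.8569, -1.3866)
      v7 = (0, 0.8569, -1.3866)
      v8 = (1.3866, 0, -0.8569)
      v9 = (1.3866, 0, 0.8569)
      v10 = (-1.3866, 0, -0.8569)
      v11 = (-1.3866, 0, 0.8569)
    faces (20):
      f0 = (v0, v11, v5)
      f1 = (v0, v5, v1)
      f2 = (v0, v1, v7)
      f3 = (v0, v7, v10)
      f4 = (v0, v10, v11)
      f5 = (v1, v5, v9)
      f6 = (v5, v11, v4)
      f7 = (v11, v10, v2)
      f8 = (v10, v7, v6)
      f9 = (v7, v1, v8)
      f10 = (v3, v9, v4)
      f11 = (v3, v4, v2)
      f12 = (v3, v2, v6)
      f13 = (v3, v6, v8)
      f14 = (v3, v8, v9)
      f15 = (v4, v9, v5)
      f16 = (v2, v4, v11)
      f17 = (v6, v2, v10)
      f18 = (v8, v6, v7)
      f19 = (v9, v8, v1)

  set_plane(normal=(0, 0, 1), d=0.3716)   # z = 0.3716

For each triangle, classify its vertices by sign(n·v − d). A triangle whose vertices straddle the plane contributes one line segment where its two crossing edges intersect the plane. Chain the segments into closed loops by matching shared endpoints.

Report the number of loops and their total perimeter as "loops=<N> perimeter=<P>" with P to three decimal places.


Straddling triangles (10 of 20):
  (v0,v11,v5) [-++] → (-1.08661, 0.785292, 0.3716)–(-0.627256, 1.24464, 0.3716)  len=0.6496
  (v0,v5,v1) [-+-] → (-0.627256, 1.24464, 0.3716)–(0.627256, 1.24464, 0.3716)  len=1.2545
  (v0,v10,v11) [--+] → (-1.3866, 0, 0.3716)–(-1.08661, 0.785292, 0.3716)  len=0.8406
  (v1,v5,v9) [-++] → (0.627256, 1.24464, 0.3716)–(1.08661, 0.785292, 0.3716)  len=0.6496
  (v11,v10,v2) [+--] → (-1.3866, 0, 0.3716)–(-1.08661, -0.785292, 0.3716)  len=0.8406
  (v3,v9,v4) [-++] → (1.08661, -0.785292, 0.3716)–(0.627256, -1.24464, 0.3716)  len=0.6496
  (v3,v4,v2) [-+-] → (0.627256, -1.24464, 0.3716)–(-0.627256, -1.24464, 0.3716)  len=1.2545
  (v3,v8,v9) [--+] → (1.3866, 0, 0.3716)–(1.08661, -0.785292, 0.3716)  len=0.8406
  (v2,v4,v11) [-++] → (-0.627256, -1.24464, 0.3716)–(-1.08661, -0.785292, 0.3716)  len=0.6496
  (v9,v8,v1) [+--] → (1.3866, 0, 0.3716)–(1.08661, 0.785292, 0.3716)  len=0.8406

Chained into 1 loop(s):
  loop 1: 10 segments, perimeter = 8.4701
Total perimeter = 8.470

loops=1 perimeter=8.470


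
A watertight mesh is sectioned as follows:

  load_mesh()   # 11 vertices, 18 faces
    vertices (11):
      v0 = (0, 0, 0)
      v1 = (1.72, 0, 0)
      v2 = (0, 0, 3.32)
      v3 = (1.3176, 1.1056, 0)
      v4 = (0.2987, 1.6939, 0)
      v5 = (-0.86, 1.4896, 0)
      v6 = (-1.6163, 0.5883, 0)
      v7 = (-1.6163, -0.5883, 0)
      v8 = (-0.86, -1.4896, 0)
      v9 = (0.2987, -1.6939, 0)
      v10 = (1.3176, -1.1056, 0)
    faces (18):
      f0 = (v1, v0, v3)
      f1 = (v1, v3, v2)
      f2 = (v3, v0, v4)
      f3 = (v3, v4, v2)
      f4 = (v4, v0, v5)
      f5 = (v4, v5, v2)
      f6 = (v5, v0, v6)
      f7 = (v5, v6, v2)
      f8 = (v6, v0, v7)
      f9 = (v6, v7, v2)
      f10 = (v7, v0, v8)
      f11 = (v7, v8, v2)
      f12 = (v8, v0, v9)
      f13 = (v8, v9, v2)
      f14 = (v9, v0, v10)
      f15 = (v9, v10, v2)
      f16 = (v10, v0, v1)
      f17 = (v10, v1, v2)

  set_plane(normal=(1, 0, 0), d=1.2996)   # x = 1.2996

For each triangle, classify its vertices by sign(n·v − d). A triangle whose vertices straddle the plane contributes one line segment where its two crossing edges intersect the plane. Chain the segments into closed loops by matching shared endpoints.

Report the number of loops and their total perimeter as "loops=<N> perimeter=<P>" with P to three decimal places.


loops=1 perimeter=5.001

Straddling triangles (8 of 18):
  (v1,v0,v3) [+-+] → (1.2996, 0, 0)–(1.2996, 1.0905, 0)  len=1.0905
  (v1,v3,v2) [++-] → (1.2996, 1.0905, 0.0453552)–(1.2996, 0, 0.81147)  len=1.3327
  (v3,v0,v4) [+--] → (1.2996, 1.0905, 0)–(1.2996, 1.11599, 0)  len=0.0255
  (v3,v4,v2) [+--] → (1.2996, 1.11599, 0)–(1.2996, 1.0905, 0.0453552)  len=0.0520
  (v9,v0,v10) [--+] → (1.2996, -1.0905, 0)–(1.2996, -1.11599, 0)  len=0.0255
  (v9,v10,v2) [-+-] → (1.2996, -1.11599, 0)–(1.2996, -1.0905, 0.0453552)  len=0.0520
  (v10,v0,v1) [+-+] → (1.2996, -1.0905, 0)–(1.2996, 0, 0)  len=1.0905
  (v10,v1,v2) [++-] → (1.2996, 0, 0.81147)–(1.2996, -1.0905, 0.0453552)  len=1.3327

Chained into 1 loop(s):
  loop 1: 8 segments, perimeter = 5.0015
Total perimeter = 5.001


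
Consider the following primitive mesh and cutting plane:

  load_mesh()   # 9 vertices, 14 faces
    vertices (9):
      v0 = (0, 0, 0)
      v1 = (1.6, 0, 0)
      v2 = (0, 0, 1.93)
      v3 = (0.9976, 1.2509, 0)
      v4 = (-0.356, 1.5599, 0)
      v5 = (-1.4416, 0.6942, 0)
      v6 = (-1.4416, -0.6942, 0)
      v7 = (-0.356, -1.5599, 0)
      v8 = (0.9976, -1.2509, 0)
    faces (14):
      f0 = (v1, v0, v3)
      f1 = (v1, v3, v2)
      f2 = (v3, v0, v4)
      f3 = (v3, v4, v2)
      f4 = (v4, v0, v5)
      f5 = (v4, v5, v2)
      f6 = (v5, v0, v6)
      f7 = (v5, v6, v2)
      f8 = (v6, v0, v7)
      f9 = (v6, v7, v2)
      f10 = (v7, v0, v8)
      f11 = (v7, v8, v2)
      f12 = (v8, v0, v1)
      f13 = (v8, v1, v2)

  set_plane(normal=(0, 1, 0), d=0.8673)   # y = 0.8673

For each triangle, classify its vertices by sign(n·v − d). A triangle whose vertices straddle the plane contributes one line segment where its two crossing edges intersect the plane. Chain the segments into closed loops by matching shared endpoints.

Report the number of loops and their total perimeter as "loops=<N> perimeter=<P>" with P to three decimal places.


Straddling triangles (6 of 14):
  (v1,v0,v3) [--+] → (0.691677, 0.8673, 0)–(1.18233, 0.8673, 0)  len=0.4907
  (v1,v3,v2) [-+-] → (1.18233, 0.8673, 0)–(0.691677, 0.8673, 0.591852)  len=0.7688
  (v3,v0,v4) [+-+] → (0.691677, 0.8673, 0)–(-0.197935, 0.8673, 0)  len=0.8896
  (v3,v4,v2) [++-] → (-0.197935, 0.8673, 0.856925)–(0.691677, 0.8673, 0.591852)  len=0.9283
  (v4,v0,v5) [+--] → (-0.197935, 0.8673, 0)–(-1.22453, 0.8673, 0)  len=1.0266
  (v4,v5,v2) [+--] → (-1.22453, 0.8673, 0)–(-0.197935, 0.8673, 0.856925)  len=1.3372

Chained into 1 loop(s):
  loop 1: 6 segments, perimeter = 5.4412
Total perimeter = 5.441

loops=1 perimeter=5.441


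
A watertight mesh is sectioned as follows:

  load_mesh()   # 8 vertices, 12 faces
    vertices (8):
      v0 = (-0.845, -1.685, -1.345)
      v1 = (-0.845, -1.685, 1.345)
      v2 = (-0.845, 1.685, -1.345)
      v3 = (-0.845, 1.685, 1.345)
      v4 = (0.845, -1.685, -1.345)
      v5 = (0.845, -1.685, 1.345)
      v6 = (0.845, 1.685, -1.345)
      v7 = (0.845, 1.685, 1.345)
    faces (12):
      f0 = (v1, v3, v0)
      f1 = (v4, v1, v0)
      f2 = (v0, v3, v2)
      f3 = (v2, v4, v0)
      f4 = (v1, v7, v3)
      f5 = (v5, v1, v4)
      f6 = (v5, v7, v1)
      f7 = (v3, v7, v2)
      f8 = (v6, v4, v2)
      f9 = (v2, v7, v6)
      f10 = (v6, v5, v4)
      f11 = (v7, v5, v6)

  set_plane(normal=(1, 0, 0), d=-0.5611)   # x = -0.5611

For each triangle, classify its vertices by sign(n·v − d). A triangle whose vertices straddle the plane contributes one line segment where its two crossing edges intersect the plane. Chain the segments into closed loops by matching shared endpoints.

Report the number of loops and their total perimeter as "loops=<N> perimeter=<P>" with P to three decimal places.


Straddling triangles (8 of 12):
  (v4,v1,v0) [+--] → (-0.5611, -1.685, 0.893112)–(-0.5611, -1.685, -1.345)  len=2.2381
  (v2,v4,v0) [-+-] → (-0.5611, 1.11888, -1.345)–(-0.5611, -1.685, -1.345)  len=2.8039
  (v1,v7,v3) [-+-] → (-0.5611, -1.11888, 1.345)–(-0.5611, 1.685, 1.345)  len=2.8039
  (v5,v1,v4) [+-+] → (-0.5611, -1.685, 1.345)–(-0.5611, -1.685, 0.893112)  len=0.4519
  (v5,v7,v1) [++-] → (-0.5611, -1.11888, 1.345)–(-0.5611, -1.685, 1.345)  len=0.5661
  (v3,v7,v2) [-+-] → (-0.5611, 1.685, 1.345)–(-0.5611, 1.685, -0.893112)  len=2.2381
  (v6,v4,v2) [++-] → (-0.5611, 1.11888, -1.345)–(-0.5611, 1.685, -1.345)  len=0.5661
  (v2,v7,v6) [-++] → (-0.5611, 1.685, -0.893112)–(-0.5611, 1.685, -1.345)  len=0.4519

Chained into 1 loop(s):
  loop 1: 8 segments, perimeter = 12.1200
Total perimeter = 12.120

loops=1 perimeter=12.120


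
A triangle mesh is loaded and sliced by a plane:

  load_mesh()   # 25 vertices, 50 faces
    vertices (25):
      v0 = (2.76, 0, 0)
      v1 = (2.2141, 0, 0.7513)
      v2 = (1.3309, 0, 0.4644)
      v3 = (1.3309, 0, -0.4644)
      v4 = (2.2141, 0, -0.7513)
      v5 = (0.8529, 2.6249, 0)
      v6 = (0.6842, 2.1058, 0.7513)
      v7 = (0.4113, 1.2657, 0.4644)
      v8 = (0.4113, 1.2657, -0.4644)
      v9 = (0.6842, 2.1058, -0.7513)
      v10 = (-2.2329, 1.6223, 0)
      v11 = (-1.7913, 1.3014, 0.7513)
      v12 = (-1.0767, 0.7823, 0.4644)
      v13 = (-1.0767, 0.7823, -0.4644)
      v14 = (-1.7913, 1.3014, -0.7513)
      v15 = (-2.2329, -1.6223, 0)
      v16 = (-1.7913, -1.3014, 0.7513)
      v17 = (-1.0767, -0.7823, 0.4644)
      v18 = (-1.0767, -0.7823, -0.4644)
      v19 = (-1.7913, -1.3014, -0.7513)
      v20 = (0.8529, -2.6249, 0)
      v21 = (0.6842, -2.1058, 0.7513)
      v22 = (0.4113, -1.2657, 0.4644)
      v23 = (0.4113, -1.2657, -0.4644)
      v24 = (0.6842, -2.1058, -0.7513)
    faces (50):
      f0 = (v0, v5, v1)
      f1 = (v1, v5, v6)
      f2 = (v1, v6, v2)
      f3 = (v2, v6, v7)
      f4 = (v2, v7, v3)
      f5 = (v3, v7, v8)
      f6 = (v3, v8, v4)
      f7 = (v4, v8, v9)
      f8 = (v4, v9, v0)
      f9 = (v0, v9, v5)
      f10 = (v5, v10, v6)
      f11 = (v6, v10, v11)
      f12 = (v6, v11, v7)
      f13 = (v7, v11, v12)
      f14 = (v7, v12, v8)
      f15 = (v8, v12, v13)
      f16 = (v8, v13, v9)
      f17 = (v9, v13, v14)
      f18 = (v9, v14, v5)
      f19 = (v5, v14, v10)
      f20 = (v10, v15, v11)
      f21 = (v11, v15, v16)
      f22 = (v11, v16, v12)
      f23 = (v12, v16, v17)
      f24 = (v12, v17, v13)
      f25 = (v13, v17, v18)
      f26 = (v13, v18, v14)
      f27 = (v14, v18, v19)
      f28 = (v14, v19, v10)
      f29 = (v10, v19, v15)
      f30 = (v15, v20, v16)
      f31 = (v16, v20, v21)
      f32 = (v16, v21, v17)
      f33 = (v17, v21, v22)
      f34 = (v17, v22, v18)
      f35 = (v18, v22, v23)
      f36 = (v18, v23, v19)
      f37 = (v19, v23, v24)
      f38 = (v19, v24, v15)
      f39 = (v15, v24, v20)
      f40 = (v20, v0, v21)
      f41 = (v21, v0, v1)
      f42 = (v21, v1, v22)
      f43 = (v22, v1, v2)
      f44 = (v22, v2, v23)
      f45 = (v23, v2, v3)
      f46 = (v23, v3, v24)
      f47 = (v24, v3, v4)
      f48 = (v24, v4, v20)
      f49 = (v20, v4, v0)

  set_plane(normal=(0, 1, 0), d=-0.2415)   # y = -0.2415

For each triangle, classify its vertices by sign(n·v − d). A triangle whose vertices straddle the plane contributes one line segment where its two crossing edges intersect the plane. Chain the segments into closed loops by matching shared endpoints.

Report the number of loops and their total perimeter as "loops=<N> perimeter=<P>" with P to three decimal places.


Straddling triangles (20 of 50):
  (v10,v15,v11) [+-+] → (-2.2329, -0.2415, 0)–(-2.02434, -0.2415, 0.354823)  len=0.4116
  (v11,v15,v16) [+--] → (-2.02434, -0.2415, 0.354823)–(-1.7913, -0.2415, 0.7513)  len=0.4599
  (v11,v16,v12) [+-+] → (-1.7913, -0.2415, 0.7513)–(-1.42781, -0.2415, 0.605365)  len=0.3917
  (v12,v16,v17) [+--] → (-1.42781, -0.2415, 0.605365)–(-1.0767, -0.2415, 0.4644)  len=0.3784
  (v12,v17,v13) [+-+] → (-1.0767, -0.2415, 0.4644)–(-1.0767, -0.2415, 0.143363)  len=0.3210
  (v13,v17,v18) [+--] → (-1.0767, -0.2415, 0.143363)–(-1.0767, -0.2415, -0.4644)  len=0.6078
  (v13,v18,v14) [+-+] → (-1.0767, -0.2415, -0.4644)–(-1.26217, -0.2415, -0.538862)  len=0.1999
  (v14,v18,v19) [+--] → (-1.26217, -0.2415, -0.538862)–(-1.7913, -0.2415, -0.7513)  len=0.5702
  (v14,v19,v10) [+-+] → (-1.7913, -0.2415, -0.7513)–(-1.95139, -0.2415, -0.478939)  len=0.3159
  (v10,v19,v15) [+--] → (-1.95139, -0.2415, -0.478939)–(-2.2329, -0.2415, 0)  len=0.5555
  (v20,v0,v21) [-+-] → (2.58454, -0.2415, 0)–(2.52194, -0.2415, 0.0861615)  len=0.1065
  (v21,v0,v1) [-++] → (2.52194, -0.2415, 0.0861615)–(2.03865, -0.2415, 0.7513)  len=0.8222
  (v21,v1,v22) [-+-] → (2.03865, -0.2415, 0.7513)–(1.87012, -0.2415, 0.696558)  len=0.1772
  (v22,v1,v2) [-++] → (1.87012, -0.2415, 0.696558)–(1.15544, -0.2415, 0.4644)  len=0.7514
  (v22,v2,v23) [-+-] → (1.15544, -0.2415, 0.4644)–(1.15544, -0.2415, 0.287182)  len=0.1772
  (v23,v2,v3) [-++] → (1.15544, -0.2415, 0.287182)–(1.15544, -0.2415, -0.4644)  len=0.7516
  (v23,v3,v24) [-+-] → (1.15544, -0.2415, -0.4644)–(1.25673, -0.2415, -0.497303)  len=0.1065
  (v24,v3,v4) [-++] → (1.25673, -0.2415, -0.497303)–(2.03865, -0.2415, -0.7513)  len=0.8221
  (v24,v4,v20) [-+-] → (2.03865, -0.2415, -0.7513)–(2.08886, -0.2415, -0.682178)  len=0.0854
  (v20,v4,v0) [-++] → (2.08886, -0.2415, -0.682178)–(2.58454, -0.2415, 0)  len=0.8432

Chained into 2 loop(s):
  loop 1: 10 segments, perimeter = 4.2118
  loop 2: 10 segments, perimeter = 4.6434
Total perimeter = 8.855

loops=2 perimeter=8.855
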